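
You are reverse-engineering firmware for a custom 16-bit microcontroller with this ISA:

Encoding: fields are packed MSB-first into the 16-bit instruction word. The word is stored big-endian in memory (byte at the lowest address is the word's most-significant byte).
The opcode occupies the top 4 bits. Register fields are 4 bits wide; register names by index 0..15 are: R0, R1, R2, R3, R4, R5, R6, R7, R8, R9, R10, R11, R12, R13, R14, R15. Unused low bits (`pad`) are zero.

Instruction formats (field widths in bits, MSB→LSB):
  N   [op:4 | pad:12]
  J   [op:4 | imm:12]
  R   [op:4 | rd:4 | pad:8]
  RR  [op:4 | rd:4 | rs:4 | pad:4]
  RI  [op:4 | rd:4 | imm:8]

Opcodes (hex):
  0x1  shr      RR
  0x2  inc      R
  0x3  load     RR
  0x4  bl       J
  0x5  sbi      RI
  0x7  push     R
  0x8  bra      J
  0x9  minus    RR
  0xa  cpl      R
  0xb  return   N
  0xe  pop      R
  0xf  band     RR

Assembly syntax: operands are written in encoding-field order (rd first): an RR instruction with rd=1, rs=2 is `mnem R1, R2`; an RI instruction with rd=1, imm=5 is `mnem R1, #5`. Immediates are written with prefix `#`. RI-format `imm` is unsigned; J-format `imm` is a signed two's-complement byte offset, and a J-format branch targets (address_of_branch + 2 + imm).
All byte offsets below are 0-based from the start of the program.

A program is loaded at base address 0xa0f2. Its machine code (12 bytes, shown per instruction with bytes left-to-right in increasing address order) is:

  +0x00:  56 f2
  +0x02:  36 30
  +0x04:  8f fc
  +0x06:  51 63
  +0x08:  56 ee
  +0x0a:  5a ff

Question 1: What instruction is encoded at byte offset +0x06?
sbi R1, #99

+0x06: 51 63 ⇒ word 0x5163 (big)
  op=0x5163>>12=0x5 ⇒ sbi (RI)
  rd@[11:8]=0x1 ⇒ R1
  imm@[7:0]=0x63 ⇒ #99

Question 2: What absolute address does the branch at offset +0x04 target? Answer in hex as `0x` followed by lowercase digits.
0xa0f4

off 0x04: read 8f fc as big → 0x8ffc
  opcode bits[15:12]=0x8: bra/J
  imm@[11:0]=0xffc (s12→-4) ⇒ #-4
  target = base 0xa0f2 + off 0x04 + 2 + imm -4 = 0xa0f4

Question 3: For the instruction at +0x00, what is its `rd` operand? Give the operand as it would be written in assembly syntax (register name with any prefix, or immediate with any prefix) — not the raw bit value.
+0x00: 56 f2 ⇒ word 0x56f2 (big)
  opcode bits[15:12]=0x5: sbi/RI
  rd: (w>>8)&0xf=0x6 → R6
  imm: (w>>0)&0xff=0xf2 → #242

R6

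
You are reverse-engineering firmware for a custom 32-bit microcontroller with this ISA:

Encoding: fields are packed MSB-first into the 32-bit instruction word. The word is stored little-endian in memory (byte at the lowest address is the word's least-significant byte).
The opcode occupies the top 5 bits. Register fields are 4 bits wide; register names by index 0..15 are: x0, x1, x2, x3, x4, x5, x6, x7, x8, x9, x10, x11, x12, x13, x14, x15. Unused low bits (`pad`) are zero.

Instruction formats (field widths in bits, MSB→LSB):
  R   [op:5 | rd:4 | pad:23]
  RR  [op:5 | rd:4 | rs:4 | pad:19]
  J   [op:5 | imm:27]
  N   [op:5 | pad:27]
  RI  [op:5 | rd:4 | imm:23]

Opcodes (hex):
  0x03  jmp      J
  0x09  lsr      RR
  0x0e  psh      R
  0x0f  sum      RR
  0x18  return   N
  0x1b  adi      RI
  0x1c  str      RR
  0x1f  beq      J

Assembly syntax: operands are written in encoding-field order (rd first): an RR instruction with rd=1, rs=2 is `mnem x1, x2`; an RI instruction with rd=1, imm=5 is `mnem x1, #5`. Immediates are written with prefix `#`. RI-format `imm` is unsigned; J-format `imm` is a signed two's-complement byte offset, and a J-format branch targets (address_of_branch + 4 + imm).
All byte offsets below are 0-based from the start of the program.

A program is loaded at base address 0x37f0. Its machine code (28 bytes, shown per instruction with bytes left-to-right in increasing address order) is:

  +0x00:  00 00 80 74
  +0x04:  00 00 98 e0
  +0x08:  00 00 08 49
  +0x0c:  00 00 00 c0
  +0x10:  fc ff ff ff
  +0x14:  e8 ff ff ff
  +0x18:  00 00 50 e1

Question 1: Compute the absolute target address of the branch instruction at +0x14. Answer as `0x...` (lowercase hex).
0x37f0

+0x14: e8 ff ff ff ⇒ word 0xffffffe8 (little)
  op=0xffffffe8>>27=0x1f ⇒ beq (J)
  imm@[26:0]=0x7ffffe8 (s27→-24) ⇒ #-24
  target = base 0x37f0 + off 0x14 + 4 + imm -24 = 0x37f0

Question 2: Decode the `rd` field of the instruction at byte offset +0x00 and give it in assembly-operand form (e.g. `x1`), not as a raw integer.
x9

+0x00: 00 00 80 74 ⇒ word 0x74800000 (little)
  top 5b → 0xe → psh [R]
  rd: (w>>23)&0xf=0x9 → x9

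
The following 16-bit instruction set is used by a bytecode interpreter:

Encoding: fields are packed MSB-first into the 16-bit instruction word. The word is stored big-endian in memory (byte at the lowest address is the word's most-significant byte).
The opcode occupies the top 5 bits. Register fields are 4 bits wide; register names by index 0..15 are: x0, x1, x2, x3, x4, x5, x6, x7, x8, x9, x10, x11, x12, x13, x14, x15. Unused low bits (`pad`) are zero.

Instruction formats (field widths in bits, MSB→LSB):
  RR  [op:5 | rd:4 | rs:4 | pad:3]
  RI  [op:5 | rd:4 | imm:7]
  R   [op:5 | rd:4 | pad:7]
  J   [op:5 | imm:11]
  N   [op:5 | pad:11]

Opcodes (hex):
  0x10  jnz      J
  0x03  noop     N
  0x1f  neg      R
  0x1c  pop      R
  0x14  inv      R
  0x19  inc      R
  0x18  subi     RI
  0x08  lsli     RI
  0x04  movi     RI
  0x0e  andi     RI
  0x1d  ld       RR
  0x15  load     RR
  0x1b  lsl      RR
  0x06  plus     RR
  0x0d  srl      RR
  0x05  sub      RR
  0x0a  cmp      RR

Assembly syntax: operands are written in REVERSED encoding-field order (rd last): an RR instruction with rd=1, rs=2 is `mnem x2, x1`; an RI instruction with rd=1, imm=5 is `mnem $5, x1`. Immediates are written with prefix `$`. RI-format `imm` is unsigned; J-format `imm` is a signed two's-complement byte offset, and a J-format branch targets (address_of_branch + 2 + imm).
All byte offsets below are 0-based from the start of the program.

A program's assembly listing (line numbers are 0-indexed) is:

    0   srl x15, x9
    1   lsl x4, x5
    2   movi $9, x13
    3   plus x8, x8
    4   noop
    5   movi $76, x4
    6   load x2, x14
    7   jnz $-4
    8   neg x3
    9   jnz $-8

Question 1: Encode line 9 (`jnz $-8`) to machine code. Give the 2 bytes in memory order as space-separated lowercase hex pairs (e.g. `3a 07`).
line 9 (jnz): pack op=0x10:5|imm=-8:11 = 0x87f8; big→ 87 f8

87 f8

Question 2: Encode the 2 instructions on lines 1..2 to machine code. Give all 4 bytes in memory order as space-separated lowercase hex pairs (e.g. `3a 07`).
da a0 26 89

line 1 (lsl): pack op=0x1b:5|rd=5:4|rs=4:4|pad=0:3 = 0xdaa0; big→ da a0
line 2 (movi): pack op=0x4:5|rd=13:4|imm=9:7 = 0x2689; big→ 26 89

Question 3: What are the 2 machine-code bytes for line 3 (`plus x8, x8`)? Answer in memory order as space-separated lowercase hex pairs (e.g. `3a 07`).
34 40

3. plus fields op=0x6:5|rd=8:4|rs=8:4|pad=0:3 → word 3440h → 34 40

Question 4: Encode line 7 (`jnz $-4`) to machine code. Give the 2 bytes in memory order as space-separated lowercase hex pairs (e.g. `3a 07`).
line 7 (jnz): pack op=0x10:5|imm=-4:11 = 0x87fc; big→ 87 fc

87 fc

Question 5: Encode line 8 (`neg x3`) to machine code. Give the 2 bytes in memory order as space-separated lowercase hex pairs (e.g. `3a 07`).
L8: neg op=0x1f:5|rd=3:4|pad=0:7 ⇒ 0xf980 ⇒ big f9 80

f9 80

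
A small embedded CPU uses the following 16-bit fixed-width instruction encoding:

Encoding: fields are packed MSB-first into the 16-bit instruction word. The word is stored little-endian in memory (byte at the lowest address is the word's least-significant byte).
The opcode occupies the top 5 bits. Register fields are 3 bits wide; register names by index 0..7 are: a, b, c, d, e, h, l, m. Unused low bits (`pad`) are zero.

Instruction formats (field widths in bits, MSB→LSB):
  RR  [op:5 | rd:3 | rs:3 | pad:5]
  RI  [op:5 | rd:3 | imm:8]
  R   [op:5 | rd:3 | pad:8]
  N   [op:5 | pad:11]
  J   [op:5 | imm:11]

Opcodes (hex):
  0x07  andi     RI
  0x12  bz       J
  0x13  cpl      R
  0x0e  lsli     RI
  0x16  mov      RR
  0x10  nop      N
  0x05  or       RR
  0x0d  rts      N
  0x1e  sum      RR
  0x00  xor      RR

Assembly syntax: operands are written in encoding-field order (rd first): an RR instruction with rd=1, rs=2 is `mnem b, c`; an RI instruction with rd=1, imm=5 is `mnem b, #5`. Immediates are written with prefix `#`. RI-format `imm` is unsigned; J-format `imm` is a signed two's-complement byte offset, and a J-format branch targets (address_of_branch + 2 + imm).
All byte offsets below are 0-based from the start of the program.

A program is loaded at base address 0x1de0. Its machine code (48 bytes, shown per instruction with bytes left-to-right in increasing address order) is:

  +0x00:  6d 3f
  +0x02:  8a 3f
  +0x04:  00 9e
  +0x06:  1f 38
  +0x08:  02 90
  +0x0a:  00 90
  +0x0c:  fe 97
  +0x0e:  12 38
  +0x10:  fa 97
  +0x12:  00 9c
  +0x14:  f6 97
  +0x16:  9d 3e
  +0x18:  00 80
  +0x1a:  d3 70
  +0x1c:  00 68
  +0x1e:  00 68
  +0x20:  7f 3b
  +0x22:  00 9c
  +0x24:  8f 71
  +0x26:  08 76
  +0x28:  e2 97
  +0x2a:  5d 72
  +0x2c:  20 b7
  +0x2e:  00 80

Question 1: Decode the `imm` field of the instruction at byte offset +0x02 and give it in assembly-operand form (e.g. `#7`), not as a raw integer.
#138

@+02  little-endian(8a 3f) = 0x3f8a
  op=0x3f8a>>11=0x7 ⇒ andi (RI)
  rd@[10:8]=0x7 ⇒ m
  imm@[7:0]=0x8a ⇒ #138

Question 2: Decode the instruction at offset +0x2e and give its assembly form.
nop

@+2e  little-endian(00 80) = 0x8000
  top 5b → 0x10 → nop [N]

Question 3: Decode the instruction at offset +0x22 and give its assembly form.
+0x22: 00 9c ⇒ word 0x9c00 (little)
  top 5b → 0x13 → cpl [R]
  rd: (w>>8)&0x7=0x4 → e

cpl e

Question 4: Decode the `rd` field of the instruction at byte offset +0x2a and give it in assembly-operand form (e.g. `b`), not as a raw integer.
[2a] 5d 72 → 0x725d
  top 5b → 0xe → lsli [RI]
  rd@[10:8]=0x2 ⇒ c
  imm@[7:0]=0x5d ⇒ #93

c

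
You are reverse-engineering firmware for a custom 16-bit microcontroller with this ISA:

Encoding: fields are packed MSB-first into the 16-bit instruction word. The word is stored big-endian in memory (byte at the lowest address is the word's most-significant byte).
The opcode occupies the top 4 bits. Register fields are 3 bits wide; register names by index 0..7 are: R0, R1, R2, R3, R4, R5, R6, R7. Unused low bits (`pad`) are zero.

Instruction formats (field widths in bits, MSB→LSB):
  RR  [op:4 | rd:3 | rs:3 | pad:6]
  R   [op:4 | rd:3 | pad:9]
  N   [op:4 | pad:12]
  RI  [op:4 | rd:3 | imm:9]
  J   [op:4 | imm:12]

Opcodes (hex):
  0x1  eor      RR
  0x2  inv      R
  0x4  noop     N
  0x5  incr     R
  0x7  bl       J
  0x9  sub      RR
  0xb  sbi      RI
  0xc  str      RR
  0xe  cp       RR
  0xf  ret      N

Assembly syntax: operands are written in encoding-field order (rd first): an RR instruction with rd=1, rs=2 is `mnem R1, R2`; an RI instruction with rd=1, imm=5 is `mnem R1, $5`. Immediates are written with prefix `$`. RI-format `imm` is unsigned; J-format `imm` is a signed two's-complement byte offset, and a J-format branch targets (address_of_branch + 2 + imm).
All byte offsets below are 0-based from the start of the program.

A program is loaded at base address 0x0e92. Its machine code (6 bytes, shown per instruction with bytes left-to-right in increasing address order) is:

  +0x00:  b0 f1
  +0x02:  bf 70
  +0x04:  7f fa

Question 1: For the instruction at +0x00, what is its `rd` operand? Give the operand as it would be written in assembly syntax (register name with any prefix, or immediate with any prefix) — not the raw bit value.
off 0x00: read b0 f1 as big → 0xb0f1
  top 4b → 0xb → sbi [RI]
  rd: (w>>9)&0x7=0x0 → R0
  imm: (w>>0)&0x1ff=0xf1 → $241

R0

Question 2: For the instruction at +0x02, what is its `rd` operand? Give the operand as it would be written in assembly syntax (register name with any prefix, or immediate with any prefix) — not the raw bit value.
R7

[02] bf 70 → 0xbf70
  top 4b → 0xb → sbi [RI]
  [11:9] rd=7 = R7
  [8:0] imm=368 = $368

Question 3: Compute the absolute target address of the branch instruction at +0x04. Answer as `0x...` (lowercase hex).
[04] 7f fa → 0x7ffa
  op=0x7ffa>>12=0x7 ⇒ bl (J)
  imm: (w>>0)&0xfff=0xffa (s12→-6) → $-6
  target = base 0x0e92 + off 0x04 + 2 + imm -6 = 0x0e92

0x0e92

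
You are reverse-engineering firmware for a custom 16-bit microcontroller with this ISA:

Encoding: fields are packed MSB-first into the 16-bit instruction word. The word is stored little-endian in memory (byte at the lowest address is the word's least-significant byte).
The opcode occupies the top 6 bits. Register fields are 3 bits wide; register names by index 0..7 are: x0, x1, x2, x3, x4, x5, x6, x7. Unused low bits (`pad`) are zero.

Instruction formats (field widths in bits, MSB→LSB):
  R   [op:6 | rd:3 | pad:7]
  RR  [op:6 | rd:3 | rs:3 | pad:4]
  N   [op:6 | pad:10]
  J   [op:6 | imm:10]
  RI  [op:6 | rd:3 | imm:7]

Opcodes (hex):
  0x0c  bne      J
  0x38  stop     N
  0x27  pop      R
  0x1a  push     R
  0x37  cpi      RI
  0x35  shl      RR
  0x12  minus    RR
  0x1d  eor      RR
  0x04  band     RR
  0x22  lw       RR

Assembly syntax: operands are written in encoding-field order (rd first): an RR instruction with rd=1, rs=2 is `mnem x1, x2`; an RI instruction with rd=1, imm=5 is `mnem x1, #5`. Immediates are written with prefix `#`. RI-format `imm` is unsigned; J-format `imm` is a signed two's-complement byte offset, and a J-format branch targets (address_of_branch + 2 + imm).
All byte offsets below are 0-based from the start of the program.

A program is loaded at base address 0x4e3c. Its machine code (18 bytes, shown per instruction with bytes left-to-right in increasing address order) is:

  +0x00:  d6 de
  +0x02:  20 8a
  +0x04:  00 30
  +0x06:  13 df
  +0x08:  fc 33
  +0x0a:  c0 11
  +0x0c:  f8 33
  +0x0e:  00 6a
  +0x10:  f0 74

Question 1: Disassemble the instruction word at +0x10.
off 0x10: read f0 74 as little → 0x74f0
  opcode bits[15:10]=0x1d: eor/RR
  rd@[9:7]=0x1 ⇒ x1
  rs@[6:4]=0x7 ⇒ x7

eor x1, x7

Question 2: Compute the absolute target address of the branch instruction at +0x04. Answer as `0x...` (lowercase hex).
0x4e42

off 0x04: read 00 30 as little → 0x3000
  opcode bits[15:10]=0xc: bne/J
  imm: (w>>0)&0x3ff=0x0 → #0
  target = base 0x4e3c + off 0x04 + 2 + imm 0 = 0x4e42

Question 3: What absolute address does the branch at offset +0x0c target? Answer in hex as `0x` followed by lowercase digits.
0x4e42

+0x0c: f8 33 ⇒ word 0x33f8 (little)
  opcode bits[15:10]=0xc: bne/J
  [9:0] imm=1016 (s10→-8) = #-8
  target = base 0x4e3c + off 0x0c + 2 + imm -8 = 0x4e42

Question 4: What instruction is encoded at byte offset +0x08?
bne #-4

@+08  little-endian(fc 33) = 0x33fc
  opcode bits[15:10]=0xc: bne/J
  imm: (w>>0)&0x3ff=0x3fc (s10→-4) → #-4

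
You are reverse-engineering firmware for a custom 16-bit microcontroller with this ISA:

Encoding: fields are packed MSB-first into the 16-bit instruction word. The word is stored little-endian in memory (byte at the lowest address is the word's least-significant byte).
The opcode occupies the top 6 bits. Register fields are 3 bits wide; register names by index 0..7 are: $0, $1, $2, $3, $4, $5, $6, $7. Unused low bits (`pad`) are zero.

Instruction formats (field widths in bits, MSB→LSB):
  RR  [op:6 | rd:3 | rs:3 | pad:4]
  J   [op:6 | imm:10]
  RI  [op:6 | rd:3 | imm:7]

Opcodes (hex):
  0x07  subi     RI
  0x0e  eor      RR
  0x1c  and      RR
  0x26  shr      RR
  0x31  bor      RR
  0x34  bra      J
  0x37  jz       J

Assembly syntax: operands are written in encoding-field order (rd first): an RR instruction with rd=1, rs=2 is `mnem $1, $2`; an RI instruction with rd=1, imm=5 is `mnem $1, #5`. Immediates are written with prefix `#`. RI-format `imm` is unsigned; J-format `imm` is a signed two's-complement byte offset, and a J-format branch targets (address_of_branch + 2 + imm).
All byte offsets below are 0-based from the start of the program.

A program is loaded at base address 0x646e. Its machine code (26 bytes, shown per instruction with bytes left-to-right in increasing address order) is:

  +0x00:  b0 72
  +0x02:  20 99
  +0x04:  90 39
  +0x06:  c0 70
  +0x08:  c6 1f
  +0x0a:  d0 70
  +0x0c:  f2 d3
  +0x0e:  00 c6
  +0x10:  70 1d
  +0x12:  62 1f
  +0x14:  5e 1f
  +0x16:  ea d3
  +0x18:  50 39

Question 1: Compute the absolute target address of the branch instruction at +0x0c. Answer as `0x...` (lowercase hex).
0x646e

@+0c  little-endian(f2 d3) = 0xd3f2
  op=0xd3f2>>10=0x34 ⇒ bra (J)
  [9:0] imm=1010 (s10→-14) = #-14
  target = base 0x646e + off 0x0c + 2 + imm -14 = 0x646e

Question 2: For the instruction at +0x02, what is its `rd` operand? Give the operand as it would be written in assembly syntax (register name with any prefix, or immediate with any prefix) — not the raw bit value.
@+02  little-endian(20 99) = 0x9920
  top 6b → 0x26 → shr [RR]
  [9:7] rd=2 = $2
  [6:4] rs=2 = $2

$2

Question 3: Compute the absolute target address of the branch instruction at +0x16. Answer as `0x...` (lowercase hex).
0x6470

+0x16: ea d3 ⇒ word 0xd3ea (little)
  top 6b → 0x34 → bra [J]
  imm@[9:0]=0x3ea (s10→-22) ⇒ #-22
  target = base 0x646e + off 0x16 + 2 + imm -22 = 0x6470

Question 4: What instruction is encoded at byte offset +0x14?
subi $6, #94

+0x14: 5e 1f ⇒ word 0x1f5e (little)
  opcode bits[15:10]=0x7: subi/RI
  rd: (w>>7)&0x7=0x6 → $6
  imm: (w>>0)&0x7f=0x5e → #94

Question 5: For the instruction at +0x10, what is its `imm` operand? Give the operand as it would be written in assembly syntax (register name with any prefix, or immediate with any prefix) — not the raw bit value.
+0x10: 70 1d ⇒ word 0x1d70 (little)
  op=0x1d70>>10=0x7 ⇒ subi (RI)
  rd@[9:7]=0x2 ⇒ $2
  imm@[6:0]=0x70 ⇒ #112

#112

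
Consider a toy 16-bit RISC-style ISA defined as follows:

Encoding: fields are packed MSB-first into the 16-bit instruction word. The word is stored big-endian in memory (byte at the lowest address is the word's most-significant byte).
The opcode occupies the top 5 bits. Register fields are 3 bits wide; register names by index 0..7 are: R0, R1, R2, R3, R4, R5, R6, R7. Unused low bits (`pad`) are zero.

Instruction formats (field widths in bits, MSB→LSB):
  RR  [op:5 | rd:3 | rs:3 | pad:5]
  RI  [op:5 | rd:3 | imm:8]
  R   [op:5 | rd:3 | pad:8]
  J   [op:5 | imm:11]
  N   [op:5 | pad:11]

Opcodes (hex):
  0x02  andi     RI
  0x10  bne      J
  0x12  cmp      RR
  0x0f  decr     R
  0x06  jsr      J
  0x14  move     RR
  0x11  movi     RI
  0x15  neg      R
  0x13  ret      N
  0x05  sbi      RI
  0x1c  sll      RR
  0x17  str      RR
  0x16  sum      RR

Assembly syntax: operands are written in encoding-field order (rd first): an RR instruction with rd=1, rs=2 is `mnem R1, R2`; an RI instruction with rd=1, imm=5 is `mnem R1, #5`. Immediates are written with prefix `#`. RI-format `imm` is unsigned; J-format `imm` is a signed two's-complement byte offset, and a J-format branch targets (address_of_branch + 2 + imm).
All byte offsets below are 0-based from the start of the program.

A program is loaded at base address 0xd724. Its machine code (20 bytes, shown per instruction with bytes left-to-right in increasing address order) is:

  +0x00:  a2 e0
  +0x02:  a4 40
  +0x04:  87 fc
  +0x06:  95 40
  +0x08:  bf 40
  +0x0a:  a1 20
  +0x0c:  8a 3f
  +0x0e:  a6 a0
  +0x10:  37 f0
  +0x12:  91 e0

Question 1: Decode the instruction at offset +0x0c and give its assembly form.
movi R2, #63

off 0x0c: read 8a 3f as big → 0x8a3f
  top 5b → 0x11 → movi [RI]
  rd@[10:8]=0x2 ⇒ R2
  imm@[7:0]=0x3f ⇒ #63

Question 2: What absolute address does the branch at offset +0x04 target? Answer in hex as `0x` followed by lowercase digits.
0xd726

[04] 87 fc → 0x87fc
  opcode bits[15:11]=0x10: bne/J
  imm@[10:0]=0x7fc (s11→-4) ⇒ #-4
  target = base 0xd724 + off 0x04 + 2 + imm -4 = 0xd726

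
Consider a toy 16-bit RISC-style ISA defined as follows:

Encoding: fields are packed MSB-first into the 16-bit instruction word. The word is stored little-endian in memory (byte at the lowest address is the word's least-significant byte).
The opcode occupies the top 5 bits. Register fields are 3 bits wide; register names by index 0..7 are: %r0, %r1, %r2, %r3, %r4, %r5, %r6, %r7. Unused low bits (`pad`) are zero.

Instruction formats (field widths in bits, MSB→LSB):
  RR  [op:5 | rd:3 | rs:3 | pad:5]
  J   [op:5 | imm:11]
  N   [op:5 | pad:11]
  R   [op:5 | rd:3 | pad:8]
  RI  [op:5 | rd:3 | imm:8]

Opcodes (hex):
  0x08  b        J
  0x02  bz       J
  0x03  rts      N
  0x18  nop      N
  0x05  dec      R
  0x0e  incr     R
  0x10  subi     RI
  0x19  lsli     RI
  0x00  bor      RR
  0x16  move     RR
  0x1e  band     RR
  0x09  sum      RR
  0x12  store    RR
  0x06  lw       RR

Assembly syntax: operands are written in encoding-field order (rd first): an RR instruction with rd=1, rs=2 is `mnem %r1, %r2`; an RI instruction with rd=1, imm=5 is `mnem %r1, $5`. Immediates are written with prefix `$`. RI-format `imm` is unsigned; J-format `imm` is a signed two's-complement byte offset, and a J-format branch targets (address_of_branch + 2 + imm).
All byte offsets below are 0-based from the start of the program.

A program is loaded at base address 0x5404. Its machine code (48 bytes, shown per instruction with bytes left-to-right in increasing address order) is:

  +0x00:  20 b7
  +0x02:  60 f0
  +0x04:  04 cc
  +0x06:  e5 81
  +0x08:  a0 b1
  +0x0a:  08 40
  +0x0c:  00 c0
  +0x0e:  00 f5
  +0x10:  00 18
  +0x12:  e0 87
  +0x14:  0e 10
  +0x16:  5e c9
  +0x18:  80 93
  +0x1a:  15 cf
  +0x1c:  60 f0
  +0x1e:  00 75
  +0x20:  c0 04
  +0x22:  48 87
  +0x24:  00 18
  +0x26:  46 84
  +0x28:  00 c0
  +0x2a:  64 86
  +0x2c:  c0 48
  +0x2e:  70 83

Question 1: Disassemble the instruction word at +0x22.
off 0x22: read 48 87 as little → 0x8748
  op=0x8748>>11=0x10 ⇒ subi (RI)
  rd@[10:8]=0x7 ⇒ %r7
  imm@[7:0]=0x48 ⇒ $72

subi %r7, $72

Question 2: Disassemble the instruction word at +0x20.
bor %r4, %r6

[20] c0 04 → 0x04c0
  opcode bits[15:11]=0x0: bor/RR
  rd: (w>>8)&0x7=0x4 → %r4
  rs: (w>>5)&0x7=0x6 → %r6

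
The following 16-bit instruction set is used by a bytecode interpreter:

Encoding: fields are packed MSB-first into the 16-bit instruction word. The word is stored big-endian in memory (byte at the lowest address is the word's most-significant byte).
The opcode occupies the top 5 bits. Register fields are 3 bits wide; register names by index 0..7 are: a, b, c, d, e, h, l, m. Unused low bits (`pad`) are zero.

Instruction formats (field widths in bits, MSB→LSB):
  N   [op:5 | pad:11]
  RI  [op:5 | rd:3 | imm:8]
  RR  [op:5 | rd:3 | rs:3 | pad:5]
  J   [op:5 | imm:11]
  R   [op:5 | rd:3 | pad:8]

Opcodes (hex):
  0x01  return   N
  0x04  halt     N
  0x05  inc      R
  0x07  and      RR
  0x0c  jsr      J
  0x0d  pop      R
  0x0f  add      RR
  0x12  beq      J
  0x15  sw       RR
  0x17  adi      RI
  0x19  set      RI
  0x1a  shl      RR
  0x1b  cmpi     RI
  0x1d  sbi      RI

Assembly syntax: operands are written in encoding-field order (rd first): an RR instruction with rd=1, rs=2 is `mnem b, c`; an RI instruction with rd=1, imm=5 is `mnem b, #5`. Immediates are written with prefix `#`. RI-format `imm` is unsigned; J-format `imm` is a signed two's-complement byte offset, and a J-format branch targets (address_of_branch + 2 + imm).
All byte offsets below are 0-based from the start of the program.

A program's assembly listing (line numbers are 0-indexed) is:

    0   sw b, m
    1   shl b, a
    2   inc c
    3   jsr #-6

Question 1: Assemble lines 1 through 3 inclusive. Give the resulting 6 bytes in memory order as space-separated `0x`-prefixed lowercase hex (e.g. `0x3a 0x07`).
line 1 (shl): pack op=0x1a:5|rd=1:3|rs=0:3|pad=0:5 = 0xd100; big→ d1 00
line 2 (inc): pack op=0x5:5|rd=2:3|pad=0:8 = 0x2a00; big→ 2a 00
line 3 (jsr): pack op=0xc:5|imm=-6:11 = 0x67fa; big→ 67 fa

0xd1 0x00 0x2a 0x00 0x67 0xfa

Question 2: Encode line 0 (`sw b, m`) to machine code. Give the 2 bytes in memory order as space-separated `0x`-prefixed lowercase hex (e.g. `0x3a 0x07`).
0xa9 0xe0

0. sw fields op=0x15:5|rd=1:3|rs=7:3|pad=0:5 → word a9e0h → a9 e0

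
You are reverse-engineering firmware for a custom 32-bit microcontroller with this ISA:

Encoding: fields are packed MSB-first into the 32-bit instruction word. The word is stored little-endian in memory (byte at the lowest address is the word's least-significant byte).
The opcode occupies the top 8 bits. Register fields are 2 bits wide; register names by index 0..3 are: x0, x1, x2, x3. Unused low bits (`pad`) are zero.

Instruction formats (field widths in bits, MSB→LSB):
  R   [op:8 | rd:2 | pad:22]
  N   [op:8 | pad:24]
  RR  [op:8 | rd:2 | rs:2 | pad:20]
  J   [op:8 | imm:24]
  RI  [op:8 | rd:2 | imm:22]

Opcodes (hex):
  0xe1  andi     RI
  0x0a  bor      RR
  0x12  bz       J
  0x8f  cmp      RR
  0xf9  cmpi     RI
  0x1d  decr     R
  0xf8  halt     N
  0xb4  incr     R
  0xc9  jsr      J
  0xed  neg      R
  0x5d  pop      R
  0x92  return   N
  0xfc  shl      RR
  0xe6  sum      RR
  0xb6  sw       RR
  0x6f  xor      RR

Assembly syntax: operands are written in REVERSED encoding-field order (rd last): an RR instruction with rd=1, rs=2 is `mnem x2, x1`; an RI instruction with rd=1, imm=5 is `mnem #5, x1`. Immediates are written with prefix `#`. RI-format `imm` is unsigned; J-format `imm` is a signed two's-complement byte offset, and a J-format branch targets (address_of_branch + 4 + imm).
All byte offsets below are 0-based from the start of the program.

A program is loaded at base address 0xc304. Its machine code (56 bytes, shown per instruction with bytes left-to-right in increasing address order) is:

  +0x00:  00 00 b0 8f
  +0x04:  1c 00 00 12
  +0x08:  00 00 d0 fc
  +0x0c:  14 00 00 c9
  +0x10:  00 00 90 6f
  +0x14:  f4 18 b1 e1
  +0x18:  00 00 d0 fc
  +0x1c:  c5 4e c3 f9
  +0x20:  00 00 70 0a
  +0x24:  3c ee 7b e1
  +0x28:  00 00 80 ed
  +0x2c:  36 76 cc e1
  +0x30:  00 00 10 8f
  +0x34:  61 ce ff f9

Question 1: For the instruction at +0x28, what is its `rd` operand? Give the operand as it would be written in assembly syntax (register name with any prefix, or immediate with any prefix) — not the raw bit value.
@+28  little-endian(00 00 80 ed) = 0xed800000
  top 8b → 0xed → neg [R]
  [23:22] rd=2 = x2

x2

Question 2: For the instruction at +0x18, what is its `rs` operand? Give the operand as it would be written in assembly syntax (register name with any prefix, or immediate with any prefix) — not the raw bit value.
+0x18: 00 00 d0 fc ⇒ word 0xfcd00000 (little)
  opcode bits[31:24]=0xfc: shl/RR
  rd: (w>>22)&0x3=0x3 → x3
  rs: (w>>20)&0x3=0x1 → x1

x1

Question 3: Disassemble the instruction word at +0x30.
cmp x1, x0

@+30  little-endian(00 00 10 8f) = 0x8f100000
  opcode bits[31:24]=0x8f: cmp/RR
  rd@[23:22]=0x0 ⇒ x0
  rs@[21:20]=0x1 ⇒ x1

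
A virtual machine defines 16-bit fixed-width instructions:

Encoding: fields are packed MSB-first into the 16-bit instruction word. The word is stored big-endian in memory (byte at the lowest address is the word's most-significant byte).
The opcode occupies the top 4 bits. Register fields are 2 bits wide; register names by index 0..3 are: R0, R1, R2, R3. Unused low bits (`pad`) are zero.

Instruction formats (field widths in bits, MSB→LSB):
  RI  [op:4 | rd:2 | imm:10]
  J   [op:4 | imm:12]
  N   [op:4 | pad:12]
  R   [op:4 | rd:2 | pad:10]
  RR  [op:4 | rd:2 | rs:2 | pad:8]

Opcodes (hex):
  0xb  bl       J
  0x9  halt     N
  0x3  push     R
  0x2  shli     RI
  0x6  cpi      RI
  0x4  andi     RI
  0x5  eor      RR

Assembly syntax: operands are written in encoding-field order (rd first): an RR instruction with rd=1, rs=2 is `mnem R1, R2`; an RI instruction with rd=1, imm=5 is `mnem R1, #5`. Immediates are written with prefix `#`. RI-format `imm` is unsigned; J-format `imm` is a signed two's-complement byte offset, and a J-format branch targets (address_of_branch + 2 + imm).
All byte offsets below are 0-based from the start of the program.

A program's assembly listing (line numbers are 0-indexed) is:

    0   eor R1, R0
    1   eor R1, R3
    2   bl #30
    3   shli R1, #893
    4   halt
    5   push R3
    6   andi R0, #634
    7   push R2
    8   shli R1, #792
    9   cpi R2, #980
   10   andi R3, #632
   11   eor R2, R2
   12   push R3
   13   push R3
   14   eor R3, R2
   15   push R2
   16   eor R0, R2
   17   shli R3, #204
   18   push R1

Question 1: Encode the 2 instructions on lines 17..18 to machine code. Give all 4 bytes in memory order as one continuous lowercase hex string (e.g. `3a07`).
2ccc3400

17. shli fields op=0x2:4|rd=3:2|imm=204:10 → word 2ccch → 2c cc
18. push fields op=0x3:4|rd=1:2|pad=0:10 → word 3400h → 34 00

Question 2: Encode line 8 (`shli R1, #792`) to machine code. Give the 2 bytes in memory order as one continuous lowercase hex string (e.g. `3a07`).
2718

8. shli fields op=0x2:4|rd=1:2|imm=792:10 → word 2718h → 27 18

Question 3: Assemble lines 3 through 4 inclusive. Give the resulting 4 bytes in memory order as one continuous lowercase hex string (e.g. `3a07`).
277d9000

L3: shli op=0x2:4|rd=1:2|imm=893:10 ⇒ 0x277d ⇒ big 27 7d
L4: halt op=0x9:4|pad=0:12 ⇒ 0x9000 ⇒ big 90 00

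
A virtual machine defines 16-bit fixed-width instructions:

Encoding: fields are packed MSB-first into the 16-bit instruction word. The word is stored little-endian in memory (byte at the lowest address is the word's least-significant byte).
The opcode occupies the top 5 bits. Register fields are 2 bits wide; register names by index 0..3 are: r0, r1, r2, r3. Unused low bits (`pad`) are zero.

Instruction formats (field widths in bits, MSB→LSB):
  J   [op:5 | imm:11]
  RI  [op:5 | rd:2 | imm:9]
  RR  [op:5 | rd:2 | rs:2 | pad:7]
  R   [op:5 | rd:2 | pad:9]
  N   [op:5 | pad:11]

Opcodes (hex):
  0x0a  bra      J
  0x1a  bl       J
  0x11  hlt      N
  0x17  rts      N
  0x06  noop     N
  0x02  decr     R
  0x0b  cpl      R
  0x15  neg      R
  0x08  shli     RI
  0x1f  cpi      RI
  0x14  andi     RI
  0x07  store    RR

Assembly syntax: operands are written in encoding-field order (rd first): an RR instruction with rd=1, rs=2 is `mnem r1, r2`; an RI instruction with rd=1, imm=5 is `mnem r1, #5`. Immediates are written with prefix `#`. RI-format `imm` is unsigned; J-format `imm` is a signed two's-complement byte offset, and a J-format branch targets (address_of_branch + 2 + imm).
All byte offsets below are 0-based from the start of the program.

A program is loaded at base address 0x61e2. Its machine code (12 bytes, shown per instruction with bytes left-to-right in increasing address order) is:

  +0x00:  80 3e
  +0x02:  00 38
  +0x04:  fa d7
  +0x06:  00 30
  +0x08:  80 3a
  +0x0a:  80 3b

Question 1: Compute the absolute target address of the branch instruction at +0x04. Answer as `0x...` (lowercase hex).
+0x04: fa d7 ⇒ word 0xd7fa (little)
  opcode bits[15:11]=0x1a: bl/J
  imm: (w>>0)&0x7ff=0x7fa (s11→-6) → #-6
  target = base 0x61e2 + off 0x04 + 2 + imm -6 = 0x61e2

0x61e2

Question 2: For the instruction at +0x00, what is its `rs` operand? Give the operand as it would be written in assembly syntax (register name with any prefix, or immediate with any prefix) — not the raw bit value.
off 0x00: read 80 3e as little → 0x3e80
  opcode bits[15:11]=0x7: store/RR
  rd: (w>>9)&0x3=0x3 → r3
  rs: (w>>7)&0x3=0x1 → r1

r1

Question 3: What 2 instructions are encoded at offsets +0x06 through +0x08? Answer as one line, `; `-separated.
noop; store r1, r1

+0x06: 00 30 ⇒ word 0x3000 (little)
  opcode bits[15:11]=0x6: noop/N
+0x08: 80 3a ⇒ word 0x3a80 (little)
  opcode bits[15:11]=0x7: store/RR
  rd@[10:9]=0x1 ⇒ r1
  rs@[8:7]=0x1 ⇒ r1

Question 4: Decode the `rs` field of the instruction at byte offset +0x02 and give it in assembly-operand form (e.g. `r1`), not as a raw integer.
[02] 00 38 → 0x3800
  opcode bits[15:11]=0x7: store/RR
  rd: (w>>9)&0x3=0x0 → r0
  rs: (w>>7)&0x3=0x0 → r0

r0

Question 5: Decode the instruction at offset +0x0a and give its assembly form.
+0x0a: 80 3b ⇒ word 0x3b80 (little)
  opcode bits[15:11]=0x7: store/RR
  rd: (w>>9)&0x3=0x1 → r1
  rs: (w>>7)&0x3=0x3 → r3

store r1, r3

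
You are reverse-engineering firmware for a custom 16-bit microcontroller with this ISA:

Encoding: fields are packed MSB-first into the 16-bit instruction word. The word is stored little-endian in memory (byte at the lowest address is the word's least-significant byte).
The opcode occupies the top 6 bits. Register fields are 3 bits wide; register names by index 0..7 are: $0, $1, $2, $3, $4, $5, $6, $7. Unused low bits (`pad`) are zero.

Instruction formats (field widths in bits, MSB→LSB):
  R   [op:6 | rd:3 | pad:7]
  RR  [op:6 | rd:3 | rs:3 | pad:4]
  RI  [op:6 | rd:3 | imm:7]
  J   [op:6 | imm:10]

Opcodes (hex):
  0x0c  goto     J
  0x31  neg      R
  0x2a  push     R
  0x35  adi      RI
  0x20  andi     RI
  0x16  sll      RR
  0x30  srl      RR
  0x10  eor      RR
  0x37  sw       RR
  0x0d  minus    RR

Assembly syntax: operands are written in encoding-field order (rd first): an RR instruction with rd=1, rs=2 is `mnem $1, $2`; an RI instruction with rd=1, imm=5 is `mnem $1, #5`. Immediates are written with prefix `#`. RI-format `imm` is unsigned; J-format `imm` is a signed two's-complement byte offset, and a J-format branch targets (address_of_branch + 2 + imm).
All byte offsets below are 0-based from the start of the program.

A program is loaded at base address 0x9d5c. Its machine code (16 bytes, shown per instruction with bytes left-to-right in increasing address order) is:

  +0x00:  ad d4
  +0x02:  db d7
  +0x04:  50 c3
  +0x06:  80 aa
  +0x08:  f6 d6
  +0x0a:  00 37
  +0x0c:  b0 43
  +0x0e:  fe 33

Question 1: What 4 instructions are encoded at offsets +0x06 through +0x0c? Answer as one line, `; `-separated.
+0x06: 80 aa ⇒ word 0xaa80 (little)
  op=0xaa80>>10=0x2a ⇒ push (R)
  [9:7] rd=5 = $5
+0x08: f6 d6 ⇒ word 0xd6f6 (little)
  op=0xd6f6>>10=0x35 ⇒ adi (RI)
  [9:7] rd=5 = $5
  [6:0] imm=118 = #118
+0x0a: 00 37 ⇒ word 0x3700 (little)
  op=0x3700>>10=0xd ⇒ minus (RR)
  [9:7] rd=6 = $6
  [6:4] rs=0 = $0
+0x0c: b0 43 ⇒ word 0x43b0 (little)
  op=0x43b0>>10=0x10 ⇒ eor (RR)
  [9:7] rd=7 = $7
  [6:4] rs=3 = $3

push $5; adi $5, #118; minus $6, $0; eor $7, $3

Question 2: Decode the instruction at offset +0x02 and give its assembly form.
[02] db d7 → 0xd7db
  top 6b → 0x35 → adi [RI]
  rd: (w>>7)&0x7=0x7 → $7
  imm: (w>>0)&0x7f=0x5b → #91

adi $7, #91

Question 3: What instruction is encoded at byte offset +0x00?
adi $1, #45

@+00  little-endian(ad d4) = 0xd4ad
  top 6b → 0x35 → adi [RI]
  [9:7] rd=1 = $1
  [6:0] imm=45 = #45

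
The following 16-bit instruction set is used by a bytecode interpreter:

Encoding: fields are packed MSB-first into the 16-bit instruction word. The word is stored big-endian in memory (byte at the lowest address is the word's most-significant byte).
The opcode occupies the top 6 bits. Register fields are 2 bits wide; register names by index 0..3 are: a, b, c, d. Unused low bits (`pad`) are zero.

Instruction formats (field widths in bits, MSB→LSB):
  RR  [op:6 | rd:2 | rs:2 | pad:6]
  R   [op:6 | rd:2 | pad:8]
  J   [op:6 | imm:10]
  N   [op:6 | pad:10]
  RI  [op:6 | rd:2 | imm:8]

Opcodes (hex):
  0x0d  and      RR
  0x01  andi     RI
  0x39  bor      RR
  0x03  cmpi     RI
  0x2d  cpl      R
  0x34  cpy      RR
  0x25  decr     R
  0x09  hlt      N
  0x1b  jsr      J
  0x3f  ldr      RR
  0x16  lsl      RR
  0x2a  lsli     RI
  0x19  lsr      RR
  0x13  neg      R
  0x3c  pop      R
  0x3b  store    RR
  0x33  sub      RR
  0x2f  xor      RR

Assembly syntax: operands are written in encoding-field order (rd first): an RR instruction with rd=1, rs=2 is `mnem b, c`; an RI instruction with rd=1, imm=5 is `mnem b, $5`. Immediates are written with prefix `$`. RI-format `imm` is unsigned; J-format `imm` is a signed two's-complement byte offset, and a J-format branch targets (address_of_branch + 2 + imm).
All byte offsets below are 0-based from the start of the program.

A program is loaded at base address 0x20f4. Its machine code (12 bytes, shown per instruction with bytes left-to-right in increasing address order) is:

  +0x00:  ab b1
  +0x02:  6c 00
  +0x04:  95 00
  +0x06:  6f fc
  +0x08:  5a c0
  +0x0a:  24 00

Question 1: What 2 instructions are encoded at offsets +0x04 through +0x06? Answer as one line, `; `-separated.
off 0x04: read 95 00 as big → 0x9500
  top 6b → 0x25 → decr [R]
  rd: (w>>8)&0x3=0x1 → b
off 0x06: read 6f fc as big → 0x6ffc
  top 6b → 0x1b → jsr [J]
  imm: (w>>0)&0x3ff=0x3fc (s10→-4) → $-4

decr b; jsr $-4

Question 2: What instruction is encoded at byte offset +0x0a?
off 0x0a: read 24 00 as big → 0x2400
  top 6b → 0x9 → hlt [N]

hlt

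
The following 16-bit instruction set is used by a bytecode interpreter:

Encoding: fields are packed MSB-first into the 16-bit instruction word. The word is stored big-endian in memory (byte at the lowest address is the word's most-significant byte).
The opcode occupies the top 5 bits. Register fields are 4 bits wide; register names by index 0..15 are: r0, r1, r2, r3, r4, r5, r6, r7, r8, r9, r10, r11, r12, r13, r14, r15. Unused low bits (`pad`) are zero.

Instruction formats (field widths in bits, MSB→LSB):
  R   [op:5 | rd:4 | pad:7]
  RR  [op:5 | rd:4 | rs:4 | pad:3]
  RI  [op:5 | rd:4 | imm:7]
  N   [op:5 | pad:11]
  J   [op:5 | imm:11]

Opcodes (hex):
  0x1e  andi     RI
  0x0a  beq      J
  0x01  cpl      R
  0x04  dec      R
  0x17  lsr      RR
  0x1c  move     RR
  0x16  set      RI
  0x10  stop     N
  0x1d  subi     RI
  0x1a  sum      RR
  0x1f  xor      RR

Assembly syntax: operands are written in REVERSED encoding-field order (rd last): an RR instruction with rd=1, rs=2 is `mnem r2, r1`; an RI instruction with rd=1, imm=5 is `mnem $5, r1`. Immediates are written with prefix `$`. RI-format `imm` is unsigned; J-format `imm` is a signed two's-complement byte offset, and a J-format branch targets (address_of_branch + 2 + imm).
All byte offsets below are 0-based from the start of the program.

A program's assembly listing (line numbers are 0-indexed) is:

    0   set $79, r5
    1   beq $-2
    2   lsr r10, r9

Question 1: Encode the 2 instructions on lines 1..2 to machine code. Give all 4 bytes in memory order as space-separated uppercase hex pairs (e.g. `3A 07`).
L1: beq op=0xa:5|imm=-2:11 ⇒ 0x57fe ⇒ big 57 fe
L2: lsr op=0x17:5|rd=9:4|rs=10:4|pad=0:3 ⇒ 0xbcd0 ⇒ big bc d0

57 FE BC D0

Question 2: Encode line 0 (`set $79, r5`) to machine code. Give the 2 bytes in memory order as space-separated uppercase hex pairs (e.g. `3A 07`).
L0: set op=0x16:5|rd=5:4|imm=79:7 ⇒ 0xb2cf ⇒ big b2 cf

B2 CF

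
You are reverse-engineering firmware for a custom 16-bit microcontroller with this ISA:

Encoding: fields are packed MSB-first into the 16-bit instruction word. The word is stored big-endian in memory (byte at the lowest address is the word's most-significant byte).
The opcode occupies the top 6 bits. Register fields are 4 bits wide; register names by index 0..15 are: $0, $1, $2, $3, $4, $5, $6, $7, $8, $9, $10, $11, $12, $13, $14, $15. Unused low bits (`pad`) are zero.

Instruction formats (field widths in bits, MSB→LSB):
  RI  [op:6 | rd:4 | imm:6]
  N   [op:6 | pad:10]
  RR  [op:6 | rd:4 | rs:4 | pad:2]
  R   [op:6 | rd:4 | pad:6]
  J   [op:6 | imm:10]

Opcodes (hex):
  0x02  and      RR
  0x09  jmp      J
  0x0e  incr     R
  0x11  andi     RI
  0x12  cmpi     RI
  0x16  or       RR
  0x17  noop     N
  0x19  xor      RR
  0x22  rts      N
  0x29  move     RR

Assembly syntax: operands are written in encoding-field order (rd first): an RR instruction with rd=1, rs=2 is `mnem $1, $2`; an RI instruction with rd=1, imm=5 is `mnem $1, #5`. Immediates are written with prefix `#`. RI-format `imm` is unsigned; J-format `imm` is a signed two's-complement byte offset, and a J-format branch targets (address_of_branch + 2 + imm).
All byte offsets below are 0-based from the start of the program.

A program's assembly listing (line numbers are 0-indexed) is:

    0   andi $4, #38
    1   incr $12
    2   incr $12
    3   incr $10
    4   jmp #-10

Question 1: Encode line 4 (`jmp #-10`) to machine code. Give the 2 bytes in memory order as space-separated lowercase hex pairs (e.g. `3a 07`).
L4: jmp op=0x9:6|imm=-10:10 ⇒ 0x27f6 ⇒ big 27 f6

27 f6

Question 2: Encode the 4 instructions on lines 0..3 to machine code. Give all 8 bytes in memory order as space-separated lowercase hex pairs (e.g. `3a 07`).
45 26 3b 00 3b 00 3a 80

line 0 (andi): pack op=0x11:6|rd=4:4|imm=38:6 = 0x4526; big→ 45 26
line 1 (incr): pack op=0xe:6|rd=12:4|pad=0:6 = 0x3b00; big→ 3b 00
line 2 (incr): pack op=0xe:6|rd=12:4|pad=0:6 = 0x3b00; big→ 3b 00
line 3 (incr): pack op=0xe:6|rd=10:4|pad=0:6 = 0x3a80; big→ 3a 80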